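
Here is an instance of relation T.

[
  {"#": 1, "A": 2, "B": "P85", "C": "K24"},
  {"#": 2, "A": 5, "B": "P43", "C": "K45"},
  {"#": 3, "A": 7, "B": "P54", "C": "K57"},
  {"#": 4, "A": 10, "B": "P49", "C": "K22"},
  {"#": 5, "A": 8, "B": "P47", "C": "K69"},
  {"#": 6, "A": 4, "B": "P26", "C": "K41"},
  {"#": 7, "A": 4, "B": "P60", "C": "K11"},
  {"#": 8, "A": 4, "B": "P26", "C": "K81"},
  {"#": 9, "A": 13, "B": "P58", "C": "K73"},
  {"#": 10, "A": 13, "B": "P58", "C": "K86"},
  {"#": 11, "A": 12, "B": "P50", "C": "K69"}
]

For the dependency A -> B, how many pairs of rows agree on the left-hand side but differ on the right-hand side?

2

A=4: violating pairs (6,7), (7,8) — 2 pairs.
A=13: all 2 rows agree on B — 0 pairs.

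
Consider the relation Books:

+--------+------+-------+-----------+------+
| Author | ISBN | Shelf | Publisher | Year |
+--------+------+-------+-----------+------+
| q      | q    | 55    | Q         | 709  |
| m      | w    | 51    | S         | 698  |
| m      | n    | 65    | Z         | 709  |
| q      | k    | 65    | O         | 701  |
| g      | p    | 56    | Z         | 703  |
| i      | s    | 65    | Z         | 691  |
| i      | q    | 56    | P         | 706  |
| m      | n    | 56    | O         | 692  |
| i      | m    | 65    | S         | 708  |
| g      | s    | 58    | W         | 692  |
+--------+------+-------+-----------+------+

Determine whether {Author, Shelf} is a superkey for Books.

Two distinct rows share (Author=i, Shelf=65), so {Author, Shelf} does not determine every attribute — not a superkey.

No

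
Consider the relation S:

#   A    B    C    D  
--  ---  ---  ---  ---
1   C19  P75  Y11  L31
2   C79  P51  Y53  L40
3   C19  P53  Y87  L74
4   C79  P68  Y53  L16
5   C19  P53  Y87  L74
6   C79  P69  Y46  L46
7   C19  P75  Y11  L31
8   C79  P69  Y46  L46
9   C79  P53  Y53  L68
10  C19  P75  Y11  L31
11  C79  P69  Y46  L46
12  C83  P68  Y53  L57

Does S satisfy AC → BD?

(A=C19, C=Y11): rows 1, 7, 10 → {B,D} = (P75, L31), (P75, L31), (P75, L31) ✓
(A=C79, C=Y53): rows 2, 4, 9 → {B,D} takes values {(P51, L40), (P68, L16), (P53, L68)} — violation
(A=C19, C=Y87): rows 3, 5 → {B,D} = (P53, L74), (P53, L74) ✓
(A=C79, C=Y46): rows 6, 8, 11 → {B,D} = (P69, L46), (P69, L46), (P69, L46) ✓
(A=C83, C=Y53): row 12 → {B,D} = (P68, L57) ✓
Two rows agree on AC but differ on BD, so AC → BD does not hold.

No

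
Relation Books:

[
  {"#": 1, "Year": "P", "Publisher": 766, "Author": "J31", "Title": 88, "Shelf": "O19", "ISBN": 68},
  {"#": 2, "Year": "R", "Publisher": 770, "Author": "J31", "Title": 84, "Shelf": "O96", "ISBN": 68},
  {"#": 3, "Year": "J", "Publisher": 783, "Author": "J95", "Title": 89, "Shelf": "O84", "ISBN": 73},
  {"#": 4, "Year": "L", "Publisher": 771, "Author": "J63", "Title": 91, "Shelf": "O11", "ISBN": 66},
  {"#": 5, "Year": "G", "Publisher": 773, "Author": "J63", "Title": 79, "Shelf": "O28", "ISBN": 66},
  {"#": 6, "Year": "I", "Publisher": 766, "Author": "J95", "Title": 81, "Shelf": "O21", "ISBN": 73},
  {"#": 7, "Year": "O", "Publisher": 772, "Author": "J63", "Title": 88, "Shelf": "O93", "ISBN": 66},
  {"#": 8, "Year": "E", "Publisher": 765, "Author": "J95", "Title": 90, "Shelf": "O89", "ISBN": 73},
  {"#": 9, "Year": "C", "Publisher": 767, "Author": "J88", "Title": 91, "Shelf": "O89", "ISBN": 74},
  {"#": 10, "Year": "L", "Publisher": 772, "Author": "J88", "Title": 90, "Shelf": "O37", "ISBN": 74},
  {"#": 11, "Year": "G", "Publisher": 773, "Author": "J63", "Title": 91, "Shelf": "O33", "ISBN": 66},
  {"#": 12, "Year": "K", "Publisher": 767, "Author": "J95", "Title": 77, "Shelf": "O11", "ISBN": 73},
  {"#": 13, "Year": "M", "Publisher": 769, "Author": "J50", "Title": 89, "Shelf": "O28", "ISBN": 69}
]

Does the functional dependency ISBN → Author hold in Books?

Yes

ISBN=68: rows 1, 2 → Author = J31, J31 ✓
ISBN=73: rows 3, 6, 8, 12 → Author = J95, J95, J95, J95 ✓
ISBN=66: rows 4, 5, 7, 11 → Author = J63, J63, J63, J63 ✓
ISBN=74: rows 9, 10 → Author = J88, J88 ✓
ISBN=69: row 13 → Author = J50 ✓
Every ISBN value is associated with a single Author value, so ISBN → Author holds.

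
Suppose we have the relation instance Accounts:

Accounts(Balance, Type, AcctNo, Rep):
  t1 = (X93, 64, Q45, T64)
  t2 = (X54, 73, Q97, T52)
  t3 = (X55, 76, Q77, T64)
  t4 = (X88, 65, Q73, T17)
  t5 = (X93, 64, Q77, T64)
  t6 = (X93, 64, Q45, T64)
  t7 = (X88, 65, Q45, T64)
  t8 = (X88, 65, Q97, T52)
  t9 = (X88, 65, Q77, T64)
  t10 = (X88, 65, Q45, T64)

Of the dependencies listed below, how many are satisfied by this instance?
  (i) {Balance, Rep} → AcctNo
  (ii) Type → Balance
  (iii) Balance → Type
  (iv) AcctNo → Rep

3

(i) {Balance, Rep} → AcctNo: (Balance=X93, Rep=T64): rows 1, 5, 6 → AcctNo takes values {Q45, Q77} — violation; (Balance=X88, Rep=T64): rows 7, 9, 10 → AcctNo takes values {Q45, Q77} — violation — fails.
(ii) Type → Balance: every LHS value maps to a single RHS value — holds.
(iii) Balance → Type: every LHS value maps to a single RHS value — holds.
(iv) AcctNo → Rep: every LHS value maps to a single RHS value — holds.
3 of the 4 dependencies hold.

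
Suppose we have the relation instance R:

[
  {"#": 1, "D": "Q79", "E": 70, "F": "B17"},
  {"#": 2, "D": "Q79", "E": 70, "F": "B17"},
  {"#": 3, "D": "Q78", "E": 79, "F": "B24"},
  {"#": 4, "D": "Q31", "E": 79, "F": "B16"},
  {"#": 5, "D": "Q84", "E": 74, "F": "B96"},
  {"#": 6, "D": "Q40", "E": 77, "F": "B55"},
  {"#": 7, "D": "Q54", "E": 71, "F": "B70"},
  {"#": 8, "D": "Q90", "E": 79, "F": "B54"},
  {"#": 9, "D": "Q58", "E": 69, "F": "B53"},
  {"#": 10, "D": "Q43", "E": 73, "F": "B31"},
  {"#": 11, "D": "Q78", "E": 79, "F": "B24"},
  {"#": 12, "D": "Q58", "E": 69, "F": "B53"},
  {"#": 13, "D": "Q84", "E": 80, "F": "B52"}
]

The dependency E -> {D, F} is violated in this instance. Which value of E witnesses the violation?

E=70: rows 1, 2 → {D,F} = (Q79, B17), (Q79, B17) ✓
E=79: rows 3, 4, 8, 11 → {D,F} takes values {(Q78, B24), (Q31, B16), (Q90, B54)} — violation
E=74: row 5 → {D,F} = (Q84, B96) ✓
E=77: row 6 → {D,F} = (Q40, B55) ✓
E=71: row 7 → {D,F} = (Q54, B70) ✓
E=69: rows 9, 12 → {D,F} = (Q58, B53), (Q58, B53) ✓
E=73: row 10 → {D,F} = (Q43, B31) ✓
E=80: row 13 → {D,F} = (Q84, B52) ✓
The only E value with inconsistent RHS is E=79.

79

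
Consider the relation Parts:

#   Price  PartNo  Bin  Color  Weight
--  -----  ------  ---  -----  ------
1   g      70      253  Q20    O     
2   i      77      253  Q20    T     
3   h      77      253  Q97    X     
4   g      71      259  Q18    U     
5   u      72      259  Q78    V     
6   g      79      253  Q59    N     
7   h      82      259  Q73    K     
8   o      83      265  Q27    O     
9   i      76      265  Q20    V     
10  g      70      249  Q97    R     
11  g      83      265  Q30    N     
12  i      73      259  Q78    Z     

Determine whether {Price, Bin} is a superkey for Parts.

Rows 1 and 6 have the same {Price, Bin} value (Price=g, Bin=253) but are distinct tuples, so {Price, Bin} does not determine every attribute — not a superkey.

No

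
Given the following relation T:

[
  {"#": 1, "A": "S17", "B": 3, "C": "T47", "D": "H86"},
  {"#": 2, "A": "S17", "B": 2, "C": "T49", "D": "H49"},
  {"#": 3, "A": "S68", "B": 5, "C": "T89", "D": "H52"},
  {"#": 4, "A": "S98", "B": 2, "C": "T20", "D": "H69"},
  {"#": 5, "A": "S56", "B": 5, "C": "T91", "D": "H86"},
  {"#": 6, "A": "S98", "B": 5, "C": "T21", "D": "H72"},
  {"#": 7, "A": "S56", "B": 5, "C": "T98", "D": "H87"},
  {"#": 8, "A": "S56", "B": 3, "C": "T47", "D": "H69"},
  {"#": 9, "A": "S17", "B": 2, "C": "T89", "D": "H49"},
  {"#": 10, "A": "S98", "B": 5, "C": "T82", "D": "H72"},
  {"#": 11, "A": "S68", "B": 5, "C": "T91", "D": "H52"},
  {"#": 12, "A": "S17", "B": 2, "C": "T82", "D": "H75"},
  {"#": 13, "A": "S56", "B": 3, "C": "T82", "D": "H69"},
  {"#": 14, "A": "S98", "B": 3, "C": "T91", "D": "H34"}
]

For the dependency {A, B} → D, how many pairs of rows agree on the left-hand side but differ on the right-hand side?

(A=S17, B=2): violating pairs (2,12), (9,12) — 2 pairs.
(A=S68, B=5): all 2 rows agree on D — 0 pairs.
(A=S56, B=5): violating pairs (5,7) — 1 pair.
(A=S98, B=5): all 2 rows agree on D — 0 pairs.
(A=S56, B=3): all 2 rows agree on D — 0 pairs.

3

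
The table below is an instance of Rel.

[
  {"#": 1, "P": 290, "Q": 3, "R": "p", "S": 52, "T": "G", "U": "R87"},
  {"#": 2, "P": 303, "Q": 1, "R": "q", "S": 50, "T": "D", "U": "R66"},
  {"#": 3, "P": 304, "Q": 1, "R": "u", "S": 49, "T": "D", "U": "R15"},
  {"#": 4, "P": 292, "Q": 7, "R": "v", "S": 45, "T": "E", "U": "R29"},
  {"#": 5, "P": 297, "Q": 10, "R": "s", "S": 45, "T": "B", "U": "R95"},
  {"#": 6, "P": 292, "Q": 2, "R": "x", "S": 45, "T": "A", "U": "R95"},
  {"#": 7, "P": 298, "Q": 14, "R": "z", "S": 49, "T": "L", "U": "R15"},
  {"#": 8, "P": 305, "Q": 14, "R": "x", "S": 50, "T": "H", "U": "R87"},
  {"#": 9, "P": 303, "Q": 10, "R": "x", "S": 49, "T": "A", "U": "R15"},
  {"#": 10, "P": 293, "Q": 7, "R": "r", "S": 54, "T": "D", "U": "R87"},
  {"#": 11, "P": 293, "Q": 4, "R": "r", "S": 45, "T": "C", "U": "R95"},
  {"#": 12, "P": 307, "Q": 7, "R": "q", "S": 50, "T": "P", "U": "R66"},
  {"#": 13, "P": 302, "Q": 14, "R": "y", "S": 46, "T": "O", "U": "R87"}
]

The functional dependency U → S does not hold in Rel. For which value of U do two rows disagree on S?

R87

U=R87: rows 1, 8, 10, 13 → S takes values {52, 50, 54, 46} — violation
U=R66: rows 2, 12 → S = 50, 50 ✓
U=R15: rows 3, 7, 9 → S = 49, 49, 49 ✓
U=R29: row 4 → S = 45 ✓
U=R95: rows 5, 6, 11 → S = 45, 45, 45 ✓
The only U value with inconsistent S is U=R87.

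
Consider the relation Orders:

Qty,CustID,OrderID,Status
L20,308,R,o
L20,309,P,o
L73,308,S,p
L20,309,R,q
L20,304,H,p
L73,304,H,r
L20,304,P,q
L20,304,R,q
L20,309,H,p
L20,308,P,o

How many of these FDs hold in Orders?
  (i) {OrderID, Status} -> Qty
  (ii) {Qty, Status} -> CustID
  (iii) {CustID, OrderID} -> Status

1

(i) {OrderID, Status} -> Qty: every LHS value maps to a single RHS value — holds.
(ii) {Qty, Status} -> CustID: (Qty=L20, Status=o): 3 rows → CustID takes values {308, 309} — violation; (Qty=L20, Status=q): 3 rows → CustID takes values {309, 304} — violation; (Qty=L20, Status=p): 2 rows → CustID takes values {304, 309} — violation — fails.
(iii) {CustID, OrderID} -> Status: (CustID=304, OrderID=H): 2 rows → Status takes values {p, r} — violation — fails.
1 of the 3 dependencies holds.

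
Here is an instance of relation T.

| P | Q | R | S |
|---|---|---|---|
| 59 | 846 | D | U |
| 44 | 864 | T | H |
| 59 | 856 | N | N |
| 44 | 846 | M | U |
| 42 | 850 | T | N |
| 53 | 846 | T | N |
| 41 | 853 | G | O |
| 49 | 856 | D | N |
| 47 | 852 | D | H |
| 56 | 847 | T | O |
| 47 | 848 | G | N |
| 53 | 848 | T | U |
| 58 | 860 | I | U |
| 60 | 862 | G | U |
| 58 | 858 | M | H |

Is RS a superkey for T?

Two distinct rows share (R=T, S=N), so RS does not determine every attribute — not a superkey.

No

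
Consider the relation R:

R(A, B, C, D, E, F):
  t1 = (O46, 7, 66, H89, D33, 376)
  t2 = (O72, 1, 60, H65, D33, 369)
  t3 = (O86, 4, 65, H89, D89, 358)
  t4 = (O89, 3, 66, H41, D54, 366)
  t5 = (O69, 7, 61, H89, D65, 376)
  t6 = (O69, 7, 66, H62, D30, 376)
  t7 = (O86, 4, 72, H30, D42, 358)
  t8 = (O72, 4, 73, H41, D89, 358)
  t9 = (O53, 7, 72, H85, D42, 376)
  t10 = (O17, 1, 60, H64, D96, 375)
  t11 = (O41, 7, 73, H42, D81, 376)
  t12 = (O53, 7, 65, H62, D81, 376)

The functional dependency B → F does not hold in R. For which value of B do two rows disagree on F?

B=7: rows 1, 5, 6, 9, 11, 12 → F = 376, 376, 376, 376, 376, 376 ✓
B=1: rows 2, 10 → F takes values {369, 375} — violation
B=4: rows 3, 7, 8 → F = 358, 358, 358 ✓
B=3: row 4 → F = 366 ✓
The only B value with inconsistent F is B=1.

1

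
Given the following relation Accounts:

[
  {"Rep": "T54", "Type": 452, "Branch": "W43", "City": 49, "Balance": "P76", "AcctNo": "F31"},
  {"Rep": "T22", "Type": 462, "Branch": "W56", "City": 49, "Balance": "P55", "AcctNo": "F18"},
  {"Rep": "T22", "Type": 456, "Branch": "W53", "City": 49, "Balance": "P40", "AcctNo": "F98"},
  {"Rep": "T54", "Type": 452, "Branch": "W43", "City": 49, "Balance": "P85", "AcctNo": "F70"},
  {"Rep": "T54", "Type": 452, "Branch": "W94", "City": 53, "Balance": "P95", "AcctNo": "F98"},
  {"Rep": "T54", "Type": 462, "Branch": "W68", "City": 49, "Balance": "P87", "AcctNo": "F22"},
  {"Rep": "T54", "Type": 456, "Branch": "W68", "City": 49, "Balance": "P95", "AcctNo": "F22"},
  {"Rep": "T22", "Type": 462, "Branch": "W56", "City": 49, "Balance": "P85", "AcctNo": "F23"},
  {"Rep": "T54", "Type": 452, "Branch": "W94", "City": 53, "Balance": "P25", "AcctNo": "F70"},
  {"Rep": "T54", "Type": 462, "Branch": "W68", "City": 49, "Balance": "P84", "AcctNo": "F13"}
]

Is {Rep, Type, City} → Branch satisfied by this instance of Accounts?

Yes

(Rep=T54, Type=452, City=49): 2 rows → Branch = W43, W43 ✓
(Rep=T22, Type=462, City=49): 2 rows → Branch = W56, W56 ✓
(Rep=T22, Type=456, City=49): 1 row → Branch = W53 ✓
(Rep=T54, Type=452, City=53): 2 rows → Branch = W94, W94 ✓
(Rep=T54, Type=462, City=49): 2 rows → Branch = W68, W68 ✓
(Rep=T54, Type=456, City=49): 1 row → Branch = W68 ✓
Every {Rep, Type, City} value is associated with a single Branch value, so {Rep, Type, City} → Branch holds.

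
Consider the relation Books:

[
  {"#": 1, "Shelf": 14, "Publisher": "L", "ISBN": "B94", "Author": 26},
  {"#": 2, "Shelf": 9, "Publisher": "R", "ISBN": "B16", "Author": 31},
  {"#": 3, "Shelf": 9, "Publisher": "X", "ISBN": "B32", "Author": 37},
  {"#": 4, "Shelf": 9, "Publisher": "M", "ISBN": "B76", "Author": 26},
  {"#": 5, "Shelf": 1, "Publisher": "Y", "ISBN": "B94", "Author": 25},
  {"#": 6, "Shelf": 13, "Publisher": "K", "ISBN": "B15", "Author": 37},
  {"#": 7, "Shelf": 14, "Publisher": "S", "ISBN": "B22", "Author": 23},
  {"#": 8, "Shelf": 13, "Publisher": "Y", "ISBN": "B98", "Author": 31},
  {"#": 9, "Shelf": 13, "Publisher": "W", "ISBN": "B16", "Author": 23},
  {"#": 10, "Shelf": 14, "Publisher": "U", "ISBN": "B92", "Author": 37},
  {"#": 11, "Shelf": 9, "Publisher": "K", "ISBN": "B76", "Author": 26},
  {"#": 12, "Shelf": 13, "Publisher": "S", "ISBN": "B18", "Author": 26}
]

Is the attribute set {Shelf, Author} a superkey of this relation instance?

No

Rows 4 and 11 have the same {Shelf, Author} value (Shelf=9, Author=26) but are distinct tuples, so {Shelf, Author} does not determine every attribute — not a superkey.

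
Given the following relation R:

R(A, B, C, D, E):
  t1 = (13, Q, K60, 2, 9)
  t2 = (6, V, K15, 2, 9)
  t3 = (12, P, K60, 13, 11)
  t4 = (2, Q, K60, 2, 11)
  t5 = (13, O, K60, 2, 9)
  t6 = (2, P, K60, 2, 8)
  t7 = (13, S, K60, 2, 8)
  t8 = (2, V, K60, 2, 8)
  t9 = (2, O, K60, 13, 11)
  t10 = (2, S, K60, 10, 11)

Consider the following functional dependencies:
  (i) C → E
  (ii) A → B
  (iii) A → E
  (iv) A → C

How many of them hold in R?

1

(i) C → E: C=K60: rows 1, 3, 4, 5, 6, 7, 8, 9, 10 → E takes values {9, 11, 8} — violation — fails.
(ii) A → B: A=13: rows 1, 5, 7 → B takes values {Q, O, S} — violation; A=2: rows 4, 6, 8, 9, 10 → B takes values {Q, P, V, O, S} — violation — fails.
(iii) A → E: A=13: rows 1, 5, 7 → E takes values {9, 8} — violation; A=2: rows 4, 6, 8, 9, 10 → E takes values {11, 8} — violation — fails.
(iv) A → C: every LHS value maps to a single RHS value — holds.
1 of the 4 dependencies holds.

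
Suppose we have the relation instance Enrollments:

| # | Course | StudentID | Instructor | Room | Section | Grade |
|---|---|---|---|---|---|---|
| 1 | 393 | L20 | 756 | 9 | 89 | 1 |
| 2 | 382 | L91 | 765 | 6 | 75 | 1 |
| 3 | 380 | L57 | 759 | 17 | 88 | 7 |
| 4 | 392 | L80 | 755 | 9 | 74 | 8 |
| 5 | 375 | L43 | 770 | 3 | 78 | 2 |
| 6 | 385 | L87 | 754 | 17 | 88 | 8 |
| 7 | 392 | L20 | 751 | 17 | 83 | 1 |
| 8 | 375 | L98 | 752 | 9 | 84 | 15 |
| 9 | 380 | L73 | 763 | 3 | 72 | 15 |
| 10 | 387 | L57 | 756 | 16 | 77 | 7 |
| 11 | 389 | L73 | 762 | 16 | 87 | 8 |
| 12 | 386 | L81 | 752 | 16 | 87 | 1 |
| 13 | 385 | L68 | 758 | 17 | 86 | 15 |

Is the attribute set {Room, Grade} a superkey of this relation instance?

All 13 rows have distinct {Room, Grade} values, so {Room, Grade} → (all attributes) holds and {Room, Grade} is a superkey.

Yes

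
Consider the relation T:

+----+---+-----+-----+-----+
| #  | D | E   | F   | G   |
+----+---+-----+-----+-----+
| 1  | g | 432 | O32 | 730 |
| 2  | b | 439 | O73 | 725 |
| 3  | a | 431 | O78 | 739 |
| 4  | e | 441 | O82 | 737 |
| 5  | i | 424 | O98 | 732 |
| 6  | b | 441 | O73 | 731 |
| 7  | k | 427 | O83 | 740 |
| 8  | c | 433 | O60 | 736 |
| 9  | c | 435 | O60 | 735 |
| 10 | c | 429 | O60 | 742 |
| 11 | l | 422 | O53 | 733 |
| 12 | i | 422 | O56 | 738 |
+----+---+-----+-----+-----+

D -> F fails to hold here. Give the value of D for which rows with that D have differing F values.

D=g: row 1 → F = O32 ✓
D=b: rows 2, 6 → F = O73, O73 ✓
D=a: row 3 → F = O78 ✓
D=e: row 4 → F = O82 ✓
D=i: rows 5, 12 → F takes values {O98, O56} — violation
D=k: row 7 → F = O83 ✓
D=c: rows 8, 9, 10 → F = O60, O60, O60 ✓
D=l: row 11 → F = O53 ✓
The only D value with inconsistent F is D=i.

i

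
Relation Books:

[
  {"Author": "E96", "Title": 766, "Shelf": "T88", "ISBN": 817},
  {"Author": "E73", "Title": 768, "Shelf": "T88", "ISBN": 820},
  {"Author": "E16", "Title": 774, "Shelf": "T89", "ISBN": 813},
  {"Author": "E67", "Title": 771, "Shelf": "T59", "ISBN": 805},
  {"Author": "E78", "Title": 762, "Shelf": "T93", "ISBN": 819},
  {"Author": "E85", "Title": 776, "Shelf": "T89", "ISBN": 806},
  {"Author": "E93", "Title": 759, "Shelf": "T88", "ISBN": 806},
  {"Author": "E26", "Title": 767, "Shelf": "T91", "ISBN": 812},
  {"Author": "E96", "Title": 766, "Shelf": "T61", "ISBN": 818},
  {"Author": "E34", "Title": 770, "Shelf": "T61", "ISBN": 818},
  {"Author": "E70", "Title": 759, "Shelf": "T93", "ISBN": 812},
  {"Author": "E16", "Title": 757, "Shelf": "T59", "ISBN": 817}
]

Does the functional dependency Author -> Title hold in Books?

Author=E96: 2 rows → Title = 766, 766 ✓
Author=E73: 1 row → Title = 768 ✓
Author=E16: 2 rows → Title takes values {774, 757} — violation
Author=E67: 1 row → Title = 771 ✓
Author=E78: 1 row → Title = 762 ✓
Author=E85: 1 row → Title = 776 ✓
Author=E93: 1 row → Title = 759 ✓
Author=E26: 1 row → Title = 767 ✓
Author=E34: 1 row → Title = 770 ✓
Author=E70: 1 row → Title = 759 ✓
Two rows agree on Author but differ on Title, so Author -> Title does not hold.

No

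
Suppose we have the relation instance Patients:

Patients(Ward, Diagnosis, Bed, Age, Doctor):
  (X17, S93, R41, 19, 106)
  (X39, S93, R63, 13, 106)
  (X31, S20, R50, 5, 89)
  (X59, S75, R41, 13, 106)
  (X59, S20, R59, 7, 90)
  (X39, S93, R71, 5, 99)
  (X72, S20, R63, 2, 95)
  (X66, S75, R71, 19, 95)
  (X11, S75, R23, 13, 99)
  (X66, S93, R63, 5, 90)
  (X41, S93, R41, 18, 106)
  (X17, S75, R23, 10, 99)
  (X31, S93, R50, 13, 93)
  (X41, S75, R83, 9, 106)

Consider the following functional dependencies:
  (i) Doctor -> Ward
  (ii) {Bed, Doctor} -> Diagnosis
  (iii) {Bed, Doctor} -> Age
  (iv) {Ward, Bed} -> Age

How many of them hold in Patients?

0

(i) Doctor -> Ward: Doctor=106: 5 rows → Ward takes values {X17, X39, X59, X41} — violation; Doctor=90: 2 rows → Ward takes values {X59, X66} — violation; Doctor=99: 3 rows → Ward takes values {X39, X11, X17} — violation; Doctor=95: 2 rows → Ward takes values {X72, X66} — violation — fails.
(ii) {Bed, Doctor} -> Diagnosis: (Bed=R41, Doctor=106): 3 rows → Diagnosis takes values {S93, S75} — violation — fails.
(iii) {Bed, Doctor} -> Age: (Bed=R41, Doctor=106): 3 rows → Age takes values {19, 13, 18} — violation; (Bed=R23, Doctor=99): 2 rows → Age takes values {13, 10} — violation — fails.
(iv) {Ward, Bed} -> Age: (Ward=X31, Bed=R50): 2 rows → Age takes values {5, 13} — violation — fails.
None of the 4 dependencies hold.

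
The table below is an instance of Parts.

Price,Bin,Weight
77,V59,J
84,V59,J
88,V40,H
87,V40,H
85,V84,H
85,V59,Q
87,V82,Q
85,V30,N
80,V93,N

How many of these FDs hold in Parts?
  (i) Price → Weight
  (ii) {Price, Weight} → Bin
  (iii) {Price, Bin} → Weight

2

(i) Price → Weight: Price=87: 2 rows → Weight takes values {H, Q} — violation; Price=85: 3 rows → Weight takes values {H, Q, N} — violation — fails.
(ii) {Price, Weight} → Bin: every LHS value maps to a single RHS value — holds.
(iii) {Price, Bin} → Weight: every LHS value maps to a single RHS value — holds.
2 of the 3 dependencies hold.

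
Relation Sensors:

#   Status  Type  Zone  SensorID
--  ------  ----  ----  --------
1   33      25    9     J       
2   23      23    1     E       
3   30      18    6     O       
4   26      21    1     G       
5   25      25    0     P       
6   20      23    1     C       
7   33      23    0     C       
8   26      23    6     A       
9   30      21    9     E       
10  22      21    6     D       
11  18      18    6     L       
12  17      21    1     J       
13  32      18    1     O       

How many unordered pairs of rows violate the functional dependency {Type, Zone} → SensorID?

(Type=23, Zone=1): violating pairs (2,6) — 1 pair.
(Type=18, Zone=6): violating pairs (3,11) — 1 pair.
(Type=21, Zone=1): violating pairs (4,12) — 1 pair.

3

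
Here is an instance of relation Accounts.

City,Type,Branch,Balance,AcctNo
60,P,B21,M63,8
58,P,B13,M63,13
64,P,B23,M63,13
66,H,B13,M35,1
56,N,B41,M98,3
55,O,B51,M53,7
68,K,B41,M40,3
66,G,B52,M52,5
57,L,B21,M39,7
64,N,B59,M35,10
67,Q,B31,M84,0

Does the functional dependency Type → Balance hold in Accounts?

No

Type=P: 3 rows → Balance = M63, M63, M63 ✓
Type=H: 1 row → Balance = M35 ✓
Type=N: 2 rows → Balance takes values {M98, M35} — violation
Type=O: 1 row → Balance = M53 ✓
Type=K: 1 row → Balance = M40 ✓
Type=G: 1 row → Balance = M52 ✓
Type=L: 1 row → Balance = M39 ✓
Type=Q: 1 row → Balance = M84 ✓
Two rows agree on Type but differ on Balance, so Type → Balance does not hold.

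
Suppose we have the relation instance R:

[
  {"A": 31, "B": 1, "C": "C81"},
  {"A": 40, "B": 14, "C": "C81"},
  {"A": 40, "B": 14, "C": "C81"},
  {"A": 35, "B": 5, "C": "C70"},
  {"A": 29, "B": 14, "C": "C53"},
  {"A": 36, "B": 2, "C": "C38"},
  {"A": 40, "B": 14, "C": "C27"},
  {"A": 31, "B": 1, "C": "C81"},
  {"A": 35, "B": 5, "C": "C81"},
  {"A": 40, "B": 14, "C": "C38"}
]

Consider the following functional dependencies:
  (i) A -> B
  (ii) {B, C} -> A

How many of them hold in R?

(i) A -> B: every LHS value maps to a single RHS value — holds.
(ii) {B, C} -> A: every LHS value maps to a single RHS value — holds.
2 of the 2 dependencies hold.

2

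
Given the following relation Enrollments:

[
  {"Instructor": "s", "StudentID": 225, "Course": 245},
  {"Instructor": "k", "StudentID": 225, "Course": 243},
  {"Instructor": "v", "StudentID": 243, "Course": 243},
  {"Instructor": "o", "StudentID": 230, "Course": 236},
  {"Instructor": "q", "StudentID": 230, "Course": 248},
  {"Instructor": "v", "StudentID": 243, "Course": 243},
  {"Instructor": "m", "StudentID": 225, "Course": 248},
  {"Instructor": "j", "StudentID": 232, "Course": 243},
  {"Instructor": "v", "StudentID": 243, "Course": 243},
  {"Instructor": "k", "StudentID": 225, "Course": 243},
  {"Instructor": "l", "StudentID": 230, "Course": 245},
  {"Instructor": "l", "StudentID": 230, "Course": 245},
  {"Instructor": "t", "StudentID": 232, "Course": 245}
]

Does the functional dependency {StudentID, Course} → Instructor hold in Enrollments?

(StudentID=225, Course=245): 1 row → Instructor = s ✓
(StudentID=225, Course=243): 2 rows → Instructor = k, k ✓
(StudentID=243, Course=243): 3 rows → Instructor = v, v, v ✓
(StudentID=230, Course=236): 1 row → Instructor = o ✓
(StudentID=230, Course=248): 1 row → Instructor = q ✓
(StudentID=225, Course=248): 1 row → Instructor = m ✓
(StudentID=232, Course=243): 1 row → Instructor = j ✓
(StudentID=230, Course=245): 2 rows → Instructor = l, l ✓
(StudentID=232, Course=245): 1 row → Instructor = t ✓
Every {StudentID, Course} value is associated with a single Instructor value, so {StudentID, Course} → Instructor holds.

Yes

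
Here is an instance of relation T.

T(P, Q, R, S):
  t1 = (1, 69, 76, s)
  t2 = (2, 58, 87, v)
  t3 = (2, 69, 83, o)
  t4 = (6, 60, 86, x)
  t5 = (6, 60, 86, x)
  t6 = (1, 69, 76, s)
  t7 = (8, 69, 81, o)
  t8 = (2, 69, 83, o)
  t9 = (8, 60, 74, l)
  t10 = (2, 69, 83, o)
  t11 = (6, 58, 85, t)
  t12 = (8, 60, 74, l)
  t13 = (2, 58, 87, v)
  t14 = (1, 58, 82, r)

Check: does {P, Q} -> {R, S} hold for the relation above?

Yes

(P=1, Q=69): rows 1, 6 → {R,S} = (76, s), (76, s) ✓
(P=2, Q=58): rows 2, 13 → {R,S} = (87, v), (87, v) ✓
(P=2, Q=69): rows 3, 8, 10 → {R,S} = (83, o), (83, o), (83, o) ✓
(P=6, Q=60): rows 4, 5 → {R,S} = (86, x), (86, x) ✓
(P=8, Q=69): row 7 → {R,S} = (81, o) ✓
(P=8, Q=60): rows 9, 12 → {R,S} = (74, l), (74, l) ✓
(P=6, Q=58): row 11 → {R,S} = (85, t) ✓
(P=1, Q=58): row 14 → {R,S} = (82, r) ✓
Every {P, Q} value is associated with a single {R, S} value, so {P, Q} -> {R, S} holds.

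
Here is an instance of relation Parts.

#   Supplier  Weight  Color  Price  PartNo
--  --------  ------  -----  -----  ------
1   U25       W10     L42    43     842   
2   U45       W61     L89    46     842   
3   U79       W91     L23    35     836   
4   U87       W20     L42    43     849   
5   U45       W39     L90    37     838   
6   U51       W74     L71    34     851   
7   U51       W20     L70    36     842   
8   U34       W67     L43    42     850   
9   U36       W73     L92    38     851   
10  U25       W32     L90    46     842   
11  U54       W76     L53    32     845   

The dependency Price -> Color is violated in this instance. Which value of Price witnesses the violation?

46

Price=43: rows 1, 4 → Color = L42, L42 ✓
Price=46: rows 2, 10 → Color takes values {L89, L90} — violation
Price=35: row 3 → Color = L23 ✓
Price=37: row 5 → Color = L90 ✓
Price=34: row 6 → Color = L71 ✓
Price=36: row 7 → Color = L70 ✓
Price=42: row 8 → Color = L43 ✓
Price=38: row 9 → Color = L92 ✓
Price=32: row 11 → Color = L53 ✓
The only Price value with inconsistent Color is Price=46.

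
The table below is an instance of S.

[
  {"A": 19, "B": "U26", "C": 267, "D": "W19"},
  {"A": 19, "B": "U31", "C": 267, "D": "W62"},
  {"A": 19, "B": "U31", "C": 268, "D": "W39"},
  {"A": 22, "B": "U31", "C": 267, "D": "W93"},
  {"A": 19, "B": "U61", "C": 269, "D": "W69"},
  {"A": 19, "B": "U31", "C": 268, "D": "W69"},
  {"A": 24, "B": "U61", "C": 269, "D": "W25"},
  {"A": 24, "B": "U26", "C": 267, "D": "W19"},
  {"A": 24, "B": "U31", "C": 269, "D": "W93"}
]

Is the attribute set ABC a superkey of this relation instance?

Two distinct rows share (A=19, B=U31, C=268), so ABC does not determine every attribute — not a superkey.

No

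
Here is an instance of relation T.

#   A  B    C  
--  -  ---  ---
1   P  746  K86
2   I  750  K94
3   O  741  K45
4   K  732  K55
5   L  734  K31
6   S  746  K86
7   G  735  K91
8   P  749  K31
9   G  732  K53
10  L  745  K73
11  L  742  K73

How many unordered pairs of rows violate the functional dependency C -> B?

C=K86: all 2 rows agree on B — 0 pairs.
C=K31: violating pairs (5,8) — 1 pair.
C=K73: violating pairs (10,11) — 1 pair.

2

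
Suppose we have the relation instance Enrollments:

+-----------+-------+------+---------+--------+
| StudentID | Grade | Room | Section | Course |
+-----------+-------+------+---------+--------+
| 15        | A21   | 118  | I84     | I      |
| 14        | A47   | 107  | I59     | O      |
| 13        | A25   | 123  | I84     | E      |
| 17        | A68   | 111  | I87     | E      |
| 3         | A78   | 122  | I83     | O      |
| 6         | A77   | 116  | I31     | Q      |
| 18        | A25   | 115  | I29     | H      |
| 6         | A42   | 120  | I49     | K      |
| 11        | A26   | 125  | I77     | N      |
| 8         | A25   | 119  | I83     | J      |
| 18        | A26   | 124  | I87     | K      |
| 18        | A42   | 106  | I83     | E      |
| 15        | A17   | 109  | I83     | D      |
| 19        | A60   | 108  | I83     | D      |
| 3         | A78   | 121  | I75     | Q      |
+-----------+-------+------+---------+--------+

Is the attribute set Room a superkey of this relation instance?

Yes

All 15 rows have distinct Room values, so Room → (all attributes) holds and Room is a superkey.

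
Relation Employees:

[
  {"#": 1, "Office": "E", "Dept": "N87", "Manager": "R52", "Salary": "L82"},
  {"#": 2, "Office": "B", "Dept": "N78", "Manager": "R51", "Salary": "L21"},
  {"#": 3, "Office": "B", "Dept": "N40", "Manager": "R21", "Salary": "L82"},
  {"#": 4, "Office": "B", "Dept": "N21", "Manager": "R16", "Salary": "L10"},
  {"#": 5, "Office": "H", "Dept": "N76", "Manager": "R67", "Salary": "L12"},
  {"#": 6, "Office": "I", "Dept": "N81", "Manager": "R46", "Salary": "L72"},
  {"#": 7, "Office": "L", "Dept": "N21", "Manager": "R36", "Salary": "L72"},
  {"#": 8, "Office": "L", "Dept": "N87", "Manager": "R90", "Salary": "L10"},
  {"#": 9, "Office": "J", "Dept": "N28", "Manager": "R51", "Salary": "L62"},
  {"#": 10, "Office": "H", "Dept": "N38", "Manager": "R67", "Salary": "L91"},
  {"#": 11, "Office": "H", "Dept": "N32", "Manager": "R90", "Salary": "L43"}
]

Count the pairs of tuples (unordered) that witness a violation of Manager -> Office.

Manager=R51: violating pairs (2,9) — 1 pair.
Manager=R67: all 2 rows agree on Office — 0 pairs.
Manager=R90: violating pairs (8,11) — 1 pair.

2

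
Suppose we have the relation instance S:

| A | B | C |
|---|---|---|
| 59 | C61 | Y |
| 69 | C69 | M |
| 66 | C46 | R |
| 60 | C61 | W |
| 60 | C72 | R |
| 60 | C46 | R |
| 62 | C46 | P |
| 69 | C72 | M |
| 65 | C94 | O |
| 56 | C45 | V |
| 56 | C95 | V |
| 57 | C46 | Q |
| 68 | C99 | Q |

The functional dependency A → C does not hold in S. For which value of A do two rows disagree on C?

60

A=59: 1 row → C = Y ✓
A=69: 2 rows → C = M, M ✓
A=66: 1 row → C = R ✓
A=60: 3 rows → C takes values {W, R} — violation
A=62: 1 row → C = P ✓
A=65: 1 row → C = O ✓
A=56: 2 rows → C = V, V ✓
A=57: 1 row → C = Q ✓
A=68: 1 row → C = Q ✓
The only A value with inconsistent C is A=60.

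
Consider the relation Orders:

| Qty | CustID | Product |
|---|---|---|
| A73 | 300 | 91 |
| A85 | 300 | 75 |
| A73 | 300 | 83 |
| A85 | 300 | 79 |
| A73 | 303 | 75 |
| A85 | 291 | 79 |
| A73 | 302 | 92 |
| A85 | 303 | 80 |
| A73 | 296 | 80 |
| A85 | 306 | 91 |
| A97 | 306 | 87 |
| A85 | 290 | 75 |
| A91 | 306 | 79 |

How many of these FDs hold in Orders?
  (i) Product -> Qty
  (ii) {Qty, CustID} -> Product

(i) Product -> Qty: Product=91: 2 rows → Qty takes values {A73, A85} — violation; Product=75: 3 rows → Qty takes values {A85, A73} — violation; Product=79: 3 rows → Qty takes values {A85, A91} — violation; Product=80: 2 rows → Qty takes values {A85, A73} — violation — fails.
(ii) {Qty, CustID} -> Product: (Qty=A73, CustID=300): 2 rows → Product takes values {91, 83} — violation; (Qty=A85, CustID=300): 2 rows → Product takes values {75, 79} — violation — fails.
None of the 2 dependencies hold.

0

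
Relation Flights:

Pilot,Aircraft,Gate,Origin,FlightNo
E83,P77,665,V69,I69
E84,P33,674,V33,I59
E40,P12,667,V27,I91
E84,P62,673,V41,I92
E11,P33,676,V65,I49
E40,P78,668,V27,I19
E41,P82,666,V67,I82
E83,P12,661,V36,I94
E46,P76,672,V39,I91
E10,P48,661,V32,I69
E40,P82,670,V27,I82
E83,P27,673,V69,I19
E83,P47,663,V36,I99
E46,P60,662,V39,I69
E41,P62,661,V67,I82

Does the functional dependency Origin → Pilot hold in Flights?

Origin=V69: 2 rows → Pilot = E83, E83 ✓
Origin=V33: 1 row → Pilot = E84 ✓
Origin=V27: 3 rows → Pilot = E40, E40, E40 ✓
Origin=V41: 1 row → Pilot = E84 ✓
Origin=V65: 1 row → Pilot = E11 ✓
Origin=V67: 2 rows → Pilot = E41, E41 ✓
Origin=V36: 2 rows → Pilot = E83, E83 ✓
Origin=V39: 2 rows → Pilot = E46, E46 ✓
Origin=V32: 1 row → Pilot = E10 ✓
Every Origin value is associated with a single Pilot value, so Origin → Pilot holds.

Yes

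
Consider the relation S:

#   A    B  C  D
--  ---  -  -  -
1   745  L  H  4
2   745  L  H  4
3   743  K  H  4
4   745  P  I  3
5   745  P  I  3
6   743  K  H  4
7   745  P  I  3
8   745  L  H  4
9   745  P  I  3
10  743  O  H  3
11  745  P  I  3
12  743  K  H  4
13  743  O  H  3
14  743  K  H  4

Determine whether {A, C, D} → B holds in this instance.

Yes

(A=745, C=H, D=4): rows 1, 2, 8 → B = L, L, L ✓
(A=743, C=H, D=4): rows 3, 6, 12, 14 → B = K, K, K, K ✓
(A=745, C=I, D=3): rows 4, 5, 7, 9, 11 → B = P, P, P, P, P ✓
(A=743, C=H, D=3): rows 10, 13 → B = O, O ✓
Every {A, C, D} value is associated with a single B value, so {A, C, D} → B holds.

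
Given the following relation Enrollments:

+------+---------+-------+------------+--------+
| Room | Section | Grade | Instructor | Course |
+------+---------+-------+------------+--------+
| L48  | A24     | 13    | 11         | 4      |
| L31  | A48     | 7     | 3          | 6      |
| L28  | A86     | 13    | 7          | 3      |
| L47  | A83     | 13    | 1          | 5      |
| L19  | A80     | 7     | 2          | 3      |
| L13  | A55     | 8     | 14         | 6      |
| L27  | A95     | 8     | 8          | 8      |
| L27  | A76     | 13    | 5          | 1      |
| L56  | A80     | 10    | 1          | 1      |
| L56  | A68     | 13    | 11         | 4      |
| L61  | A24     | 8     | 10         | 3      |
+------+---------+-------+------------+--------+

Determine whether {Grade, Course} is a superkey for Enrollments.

Two distinct rows share (Grade=13, Course=4), so {Grade, Course} does not determine every attribute — not a superkey.

No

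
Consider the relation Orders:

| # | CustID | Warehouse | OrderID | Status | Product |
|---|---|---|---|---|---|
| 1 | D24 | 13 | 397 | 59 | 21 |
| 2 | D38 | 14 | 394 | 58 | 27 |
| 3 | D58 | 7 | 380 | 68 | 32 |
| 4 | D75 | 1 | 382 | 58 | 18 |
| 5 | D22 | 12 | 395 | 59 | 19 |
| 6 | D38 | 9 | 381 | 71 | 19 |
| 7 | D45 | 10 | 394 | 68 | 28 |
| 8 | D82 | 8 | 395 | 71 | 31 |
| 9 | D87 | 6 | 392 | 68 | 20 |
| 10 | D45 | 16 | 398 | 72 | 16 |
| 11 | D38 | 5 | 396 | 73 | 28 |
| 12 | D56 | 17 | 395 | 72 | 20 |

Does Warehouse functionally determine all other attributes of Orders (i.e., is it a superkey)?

All 12 rows have distinct Warehouse values, so Warehouse → (all attributes) holds and Warehouse is a superkey.

Yes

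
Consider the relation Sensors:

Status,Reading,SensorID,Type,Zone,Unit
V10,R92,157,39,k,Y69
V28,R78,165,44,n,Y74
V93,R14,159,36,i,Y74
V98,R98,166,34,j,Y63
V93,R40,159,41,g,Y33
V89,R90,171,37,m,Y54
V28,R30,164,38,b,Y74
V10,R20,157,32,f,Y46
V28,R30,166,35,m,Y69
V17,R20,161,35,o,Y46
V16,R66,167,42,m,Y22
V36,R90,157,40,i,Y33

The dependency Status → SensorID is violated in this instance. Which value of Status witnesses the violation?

V28

Status=V10: 2 rows → SensorID = 157, 157 ✓
Status=V28: 3 rows → SensorID takes values {165, 164, 166} — violation
Status=V93: 2 rows → SensorID = 159, 159 ✓
Status=V98: 1 row → SensorID = 166 ✓
Status=V89: 1 row → SensorID = 171 ✓
Status=V17: 1 row → SensorID = 161 ✓
Status=V16: 1 row → SensorID = 167 ✓
Status=V36: 1 row → SensorID = 157 ✓
The only Status value with inconsistent SensorID is Status=V28.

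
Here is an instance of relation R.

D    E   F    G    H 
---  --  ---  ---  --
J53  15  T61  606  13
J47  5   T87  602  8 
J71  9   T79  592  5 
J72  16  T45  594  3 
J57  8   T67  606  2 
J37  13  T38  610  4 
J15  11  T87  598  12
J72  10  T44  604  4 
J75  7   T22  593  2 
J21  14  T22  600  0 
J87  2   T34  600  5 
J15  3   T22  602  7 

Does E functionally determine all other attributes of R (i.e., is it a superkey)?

Yes

All 12 rows have distinct E values, so E → (all attributes) holds and E is a superkey.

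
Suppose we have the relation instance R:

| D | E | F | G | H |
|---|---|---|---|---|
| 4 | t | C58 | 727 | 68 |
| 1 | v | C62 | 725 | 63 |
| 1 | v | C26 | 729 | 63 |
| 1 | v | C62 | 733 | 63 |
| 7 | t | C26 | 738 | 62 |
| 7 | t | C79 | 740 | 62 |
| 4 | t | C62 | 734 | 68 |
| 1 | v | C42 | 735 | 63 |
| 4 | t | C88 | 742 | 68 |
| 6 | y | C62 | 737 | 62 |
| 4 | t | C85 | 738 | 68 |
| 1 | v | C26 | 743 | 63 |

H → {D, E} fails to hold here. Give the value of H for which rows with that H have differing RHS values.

62

H=68: 4 rows → {D,E} = (4, t), (4, t), (4, t), (4, t) ✓
H=63: 5 rows → {D,E} = (1, v), (1, v), (1, v), (1, v), (1, v) ✓
H=62: 3 rows → {D,E} takes values {(7, t), (6, y)} — violation
The only H value with inconsistent RHS is H=62.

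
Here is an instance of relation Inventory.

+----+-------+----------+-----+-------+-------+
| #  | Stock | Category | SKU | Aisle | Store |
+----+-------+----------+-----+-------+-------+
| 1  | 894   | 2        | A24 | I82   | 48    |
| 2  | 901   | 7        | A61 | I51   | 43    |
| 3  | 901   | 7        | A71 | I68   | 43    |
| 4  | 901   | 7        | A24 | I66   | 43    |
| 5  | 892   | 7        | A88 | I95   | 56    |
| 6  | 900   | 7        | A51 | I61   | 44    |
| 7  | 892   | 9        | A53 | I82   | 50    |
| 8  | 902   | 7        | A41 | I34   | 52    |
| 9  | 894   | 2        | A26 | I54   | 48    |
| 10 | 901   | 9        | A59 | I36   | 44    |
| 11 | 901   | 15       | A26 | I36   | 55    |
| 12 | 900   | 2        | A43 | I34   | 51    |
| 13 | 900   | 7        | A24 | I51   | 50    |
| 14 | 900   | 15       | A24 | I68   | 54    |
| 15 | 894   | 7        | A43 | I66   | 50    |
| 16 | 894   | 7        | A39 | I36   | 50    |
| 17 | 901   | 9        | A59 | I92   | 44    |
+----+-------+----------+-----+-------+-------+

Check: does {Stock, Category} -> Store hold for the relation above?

No

(Stock=894, Category=2): rows 1, 9 → Store = 48, 48 ✓
(Stock=901, Category=7): rows 2, 3, 4 → Store = 43, 43, 43 ✓
(Stock=892, Category=7): row 5 → Store = 56 ✓
(Stock=900, Category=7): rows 6, 13 → Store takes values {44, 50} — violation
(Stock=892, Category=9): row 7 → Store = 50 ✓
(Stock=902, Category=7): row 8 → Store = 52 ✓
(Stock=901, Category=9): rows 10, 17 → Store = 44, 44 ✓
(Stock=901, Category=15): row 11 → Store = 55 ✓
(Stock=900, Category=2): row 12 → Store = 51 ✓
(Stock=900, Category=15): row 14 → Store = 54 ✓
(Stock=894, Category=7): rows 15, 16 → Store = 50, 50 ✓
Two rows agree on {Stock, Category} but differ on Store, so {Stock, Category} -> Store does not hold.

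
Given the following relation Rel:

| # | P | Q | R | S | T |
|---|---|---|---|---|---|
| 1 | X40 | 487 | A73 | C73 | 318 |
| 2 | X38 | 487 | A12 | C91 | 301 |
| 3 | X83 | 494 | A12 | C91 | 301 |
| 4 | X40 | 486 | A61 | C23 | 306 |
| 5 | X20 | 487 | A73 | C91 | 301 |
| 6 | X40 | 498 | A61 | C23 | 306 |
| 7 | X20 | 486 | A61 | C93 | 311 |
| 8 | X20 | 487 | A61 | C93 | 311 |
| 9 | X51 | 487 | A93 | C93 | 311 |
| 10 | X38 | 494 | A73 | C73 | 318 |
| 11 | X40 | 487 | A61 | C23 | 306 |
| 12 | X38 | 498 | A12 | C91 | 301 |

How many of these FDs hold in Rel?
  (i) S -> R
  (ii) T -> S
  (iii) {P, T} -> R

2

(i) S -> R: S=C91: rows 2, 3, 5, 12 → R takes values {A12, A73} — violation; S=C93: rows 7, 8, 9 → R takes values {A61, A93} — violation — fails.
(ii) T -> S: every LHS value maps to a single RHS value — holds.
(iii) {P, T} -> R: every LHS value maps to a single RHS value — holds.
2 of the 3 dependencies hold.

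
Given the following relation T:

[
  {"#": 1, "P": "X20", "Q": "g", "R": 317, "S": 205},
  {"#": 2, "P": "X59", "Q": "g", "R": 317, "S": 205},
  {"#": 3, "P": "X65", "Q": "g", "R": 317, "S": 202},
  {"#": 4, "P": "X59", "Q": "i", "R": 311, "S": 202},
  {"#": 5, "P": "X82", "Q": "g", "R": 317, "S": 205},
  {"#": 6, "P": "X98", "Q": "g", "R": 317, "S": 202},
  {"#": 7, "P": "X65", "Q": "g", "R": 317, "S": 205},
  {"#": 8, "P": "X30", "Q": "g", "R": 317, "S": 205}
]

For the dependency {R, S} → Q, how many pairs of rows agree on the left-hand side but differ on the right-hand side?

0

(R=317, S=205): all 5 rows agree on Q — 0 pairs.
(R=317, S=202): all 2 rows agree on Q — 0 pairs.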